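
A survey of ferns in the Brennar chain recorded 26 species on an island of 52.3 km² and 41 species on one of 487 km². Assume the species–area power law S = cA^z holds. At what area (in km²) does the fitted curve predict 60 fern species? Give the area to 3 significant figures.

z = ln(41/26) / ln(487/52.3) = 0.4555 / 2.2313 = 0.2041
c = 26 / 52.3^0.2041 = 26 / 2.243 = 11.59
A = (60/11.59)^(1/0.2041) ⇒ ln A = ln(5.176)/0.2041 = 8.0536
A = e^8.0536 ≈ 3145 km²

3150 km²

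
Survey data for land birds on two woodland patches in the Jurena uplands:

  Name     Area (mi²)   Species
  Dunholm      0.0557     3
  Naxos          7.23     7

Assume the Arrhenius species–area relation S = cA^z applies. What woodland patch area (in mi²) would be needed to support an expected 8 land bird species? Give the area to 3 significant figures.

z = ln(7/3) / ln(7.23/0.0557) = 0.8473 / 4.8660 = 0.1741
c = 3 / 0.0557^0.1741 = 3 / 0.6048 = 4.96
A = (8/4.96)^(1/0.1741) ⇒ ln A = ln(1.613)/0.1741 = 2.7451
A = e^2.7451 ≈ 15.57 mi²

15.6 mi²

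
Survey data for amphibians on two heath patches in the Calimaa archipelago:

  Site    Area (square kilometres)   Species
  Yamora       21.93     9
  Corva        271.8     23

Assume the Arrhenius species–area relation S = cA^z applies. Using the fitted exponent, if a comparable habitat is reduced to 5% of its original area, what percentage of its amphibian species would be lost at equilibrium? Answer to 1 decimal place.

z = ln(23/9) / ln(271.8/21.93) = 0.9383 / 2.5172 = 0.3727
S_new/S_old = (A_new/A_old)^z = 0.05^0.3727 = exp(0.3727 × -2.9957) = 0.3274
Fraction lost = 1 − 0.3274 = 0.6726

67.3%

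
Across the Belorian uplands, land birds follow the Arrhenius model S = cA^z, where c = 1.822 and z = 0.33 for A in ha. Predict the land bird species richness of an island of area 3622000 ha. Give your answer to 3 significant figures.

S = 1.822 × 3622000^0.33
ln S = ln 1.822 + 0.33 × ln 3622000 = 0.5999 + 0.33 × 15.1025 = 5.5838
S = e^5.5838 ≈ 266.1

266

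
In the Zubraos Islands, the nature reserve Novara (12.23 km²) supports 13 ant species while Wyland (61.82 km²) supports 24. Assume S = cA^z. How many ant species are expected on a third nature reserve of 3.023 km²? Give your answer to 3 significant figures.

z = ln(24/13) / ln(61.82/12.23) = 0.6131 / 1.6203 = 0.3784
c = 13 / 12.23^0.3784 = 13 / 2.579 = 5.041
S₃ = 5.041 × 3.023^0.3784 = 5.041 × 1.52 ≈ 7.661

7.66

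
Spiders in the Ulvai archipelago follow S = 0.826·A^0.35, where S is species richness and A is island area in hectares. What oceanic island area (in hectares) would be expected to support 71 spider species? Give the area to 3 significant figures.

71 = 0.826 × A^0.35  ⇒  A^0.35 = 71/0.826 = 85.96
ln A = ln(85.96) / 0.35 = 4.4538 / 0.35 = 12.7253
A = e^12.7253 ≈ 336132 hectares

336000 hectares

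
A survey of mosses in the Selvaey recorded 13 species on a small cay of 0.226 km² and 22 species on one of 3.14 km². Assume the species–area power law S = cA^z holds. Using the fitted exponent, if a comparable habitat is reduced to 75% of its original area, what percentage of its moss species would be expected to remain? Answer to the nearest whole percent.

z = ln(22/13) / ln(3.14/0.226) = 0.5261 / 2.6314 = 0.1999
S_new/S_old = (A_new/A_old)^z = 0.75^0.1999 = exp(0.1999 × -0.2877) = 0.9441

94%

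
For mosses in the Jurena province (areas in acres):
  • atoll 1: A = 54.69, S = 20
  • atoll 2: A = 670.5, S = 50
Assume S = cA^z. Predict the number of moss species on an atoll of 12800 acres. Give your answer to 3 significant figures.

147

z = ln(50/20) / ln(670.5/54.69) = 0.9163 / 2.5063 = 0.3656
c = 20 / 54.69^0.3656 = 20 / 4.319 = 4.631
S₃ = 4.631 × 12800^0.3656 = 4.631 × 31.74 ≈ 147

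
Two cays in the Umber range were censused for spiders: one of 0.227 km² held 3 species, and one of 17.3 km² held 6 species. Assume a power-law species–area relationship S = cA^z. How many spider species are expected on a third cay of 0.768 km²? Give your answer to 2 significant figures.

3.6

z = ln(6/3) / ln(17.3/0.227) = 0.6931 / 4.3335 = 0.1600
c = 3 / 0.227^0.1600 = 3 / 0.7889 = 3.803
S₃ = 3.803 × 0.768^0.1600 = 3.803 × 0.9587 ≈ 3.646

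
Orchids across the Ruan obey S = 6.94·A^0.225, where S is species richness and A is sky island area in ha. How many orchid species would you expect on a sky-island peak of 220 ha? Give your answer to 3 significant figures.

S = 6.94 × 220^0.225 = 6.94 × 3.365 ≈ 23.36

23.4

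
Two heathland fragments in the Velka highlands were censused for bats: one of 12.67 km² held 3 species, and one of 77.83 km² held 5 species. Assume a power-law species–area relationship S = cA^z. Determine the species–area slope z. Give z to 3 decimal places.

0.281

Taking logs: ln S = ln c + z ln A, so z = (ln S₂ − ln S₁)/(ln A₂ − ln A₁).
z = ln(5/3) / ln(77.83/12.67) = ln(1.667) / ln(6.143) = 0.5108 / 1.8153 = 0.2814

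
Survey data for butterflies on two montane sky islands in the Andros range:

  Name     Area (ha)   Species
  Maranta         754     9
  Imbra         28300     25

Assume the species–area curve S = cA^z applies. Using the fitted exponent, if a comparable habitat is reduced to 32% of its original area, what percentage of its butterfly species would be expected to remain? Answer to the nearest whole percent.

z = ln(25/9) / ln(28300/754) = 1.0217 / 3.6252 = 0.2818
S_new/S_old = (A_new/A_old)^z = 0.32^0.2818 = exp(0.2818 × -1.1394) = 0.7253

73%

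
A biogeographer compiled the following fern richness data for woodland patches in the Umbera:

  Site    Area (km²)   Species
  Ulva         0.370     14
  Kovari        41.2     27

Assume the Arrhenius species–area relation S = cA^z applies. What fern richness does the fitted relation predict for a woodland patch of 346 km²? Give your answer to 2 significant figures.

36

z = ln(27/14) / ln(41.2/0.37) = 0.6568 / 4.7127 = 0.1394
c = 14 / 0.37^0.1394 = 14 / 0.8706 = 16.08
S₃ = 16.08 × 346^0.1394 = 16.08 × 2.259 ≈ 36.32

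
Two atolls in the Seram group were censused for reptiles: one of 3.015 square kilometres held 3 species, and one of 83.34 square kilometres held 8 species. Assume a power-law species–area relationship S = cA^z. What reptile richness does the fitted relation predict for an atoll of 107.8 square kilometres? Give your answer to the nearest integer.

9

z = ln(8/3) / ln(83.34/3.015) = 0.9808 / 3.3193 = 0.2955
c = 3 / 3.015^0.2955 = 3 / 1.386 = 2.165
S₃ = 2.165 × 107.8^0.2955 = 2.165 × 3.987 ≈ 8.632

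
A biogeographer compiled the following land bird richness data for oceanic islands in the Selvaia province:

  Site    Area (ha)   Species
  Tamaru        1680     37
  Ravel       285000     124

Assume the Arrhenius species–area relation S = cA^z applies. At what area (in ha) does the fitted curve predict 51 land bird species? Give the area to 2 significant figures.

6600 ha

z = ln(124/37) / ln(285000/1680) = 1.2094 / 5.1337 = 0.2356
c = 37 / 1680^0.2356 = 37 / 5.752 = 6.433
A = (51/6.433)^(1/0.2356) ⇒ ln A = ln(7.928)/0.2356 = 8.7888
A = e^8.7888 ≈ 6560 ha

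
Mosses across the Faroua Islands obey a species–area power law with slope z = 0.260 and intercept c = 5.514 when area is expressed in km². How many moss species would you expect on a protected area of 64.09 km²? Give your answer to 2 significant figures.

16

S = 5.514 × 64.09^0.26
ln S = ln 5.514 + 0.26 × ln 64.09 = 1.7073 + 0.26 × 4.1603 = 2.7890
S = e^2.7890 ≈ 16.26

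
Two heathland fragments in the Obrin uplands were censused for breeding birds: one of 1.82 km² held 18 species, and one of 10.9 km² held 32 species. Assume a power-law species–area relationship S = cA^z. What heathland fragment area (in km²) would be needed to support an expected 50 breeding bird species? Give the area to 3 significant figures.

z = ln(32/18) / ln(10.9/1.82) = 0.5754 / 1.7899 = 0.3214
c = 18 / 1.82^0.3214 = 18 / 1.212 = 14.85
A = (50/14.85)^(1/0.3214) ⇒ ln A = ln(3.367)/0.3214 = 3.7771
A = e^3.7771 ≈ 43.69 km²

43.7 km²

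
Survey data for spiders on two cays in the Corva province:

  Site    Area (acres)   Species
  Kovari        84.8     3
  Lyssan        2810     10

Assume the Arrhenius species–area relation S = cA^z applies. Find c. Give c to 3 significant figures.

z = ln(S₂/S₁) / ln(A₂/A₁) = ln(10/3) / ln(2810/84.8) = 1.2040 / 3.5006 = 0.3439
c = S₁ / A₁^z = 3 / 84.8^0.3439 = 3 / 4.605 = 0.6515

0.651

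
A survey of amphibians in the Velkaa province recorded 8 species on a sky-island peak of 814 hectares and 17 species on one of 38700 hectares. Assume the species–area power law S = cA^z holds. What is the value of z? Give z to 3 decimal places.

Taking logs: ln S = ln c + z ln A, so z = (ln S₂ − ln S₁)/(ln A₂ − ln A₁).
z = ln(17/8) / ln(38700/814) = ln(2.125) / ln(47.54) = 0.7538 / 3.8616 = 0.1952

0.195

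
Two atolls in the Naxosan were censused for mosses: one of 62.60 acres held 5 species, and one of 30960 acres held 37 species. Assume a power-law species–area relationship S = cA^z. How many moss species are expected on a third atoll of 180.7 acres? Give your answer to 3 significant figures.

7.04

z = ln(37/5) / ln(30960/62.6) = 2.0015 / 6.2037 = 0.3226
c = 5 / 62.6^0.3226 = 5 / 3.799 = 1.316
S₃ = 1.316 × 180.7^0.3226 = 1.316 × 5.348 ≈ 7.039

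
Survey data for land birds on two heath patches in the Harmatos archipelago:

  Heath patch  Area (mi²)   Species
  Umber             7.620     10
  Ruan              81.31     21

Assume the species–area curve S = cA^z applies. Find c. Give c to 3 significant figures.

5.29

z = ln(S₂/S₁) / ln(A₂/A₁) = ln(21/10) / ln(81.31/7.62) = 0.7419 / 2.3675 = 0.3134
c = S₁ / A₁^z = 10 / 7.62^0.3134 = 10 / 1.89 = 5.292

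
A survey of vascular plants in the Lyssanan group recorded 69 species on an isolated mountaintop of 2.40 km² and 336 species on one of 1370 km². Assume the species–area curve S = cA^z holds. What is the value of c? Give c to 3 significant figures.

55.5

z = ln(S₂/S₁) / ln(A₂/A₁) = ln(336/69) / ln(1370/2.4) = 1.5830 / 6.3471 = 0.2494
c = S₁ / A₁^z = 69 / 2.4^0.2494 = 69 / 1.244 = 55.47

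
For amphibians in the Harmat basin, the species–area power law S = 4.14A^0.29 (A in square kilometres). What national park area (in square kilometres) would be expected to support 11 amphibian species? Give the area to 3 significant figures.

29.1 square kilometres

11 = 4.14 × A^0.29  ⇒  A^0.29 = 11/4.14 = 2.657
ln A = ln(2.657) / 0.29 = 0.9772 / 0.29 = 3.3697
A = e^3.3697 ≈ 29.07 square kilometres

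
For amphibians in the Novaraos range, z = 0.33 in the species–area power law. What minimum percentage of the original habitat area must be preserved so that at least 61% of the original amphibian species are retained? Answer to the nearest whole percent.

22%

Need (A_new/A_old)^0.33 = 0.61, so A_new/A_old = 0.61^(1/0.33) = 0.61^3.03
ln(A_new/A_old) = ln 0.61 / 0.33 = -0.4943 / 0.33 = -1.4979
A_new/A_old = e^-1.4979 ≈ 0.2236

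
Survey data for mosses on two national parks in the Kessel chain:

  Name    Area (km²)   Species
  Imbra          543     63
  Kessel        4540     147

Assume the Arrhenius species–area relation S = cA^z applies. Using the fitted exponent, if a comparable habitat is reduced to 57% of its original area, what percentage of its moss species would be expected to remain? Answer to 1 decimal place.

z = ln(147/63) / ln(4540/543) = 0.8473 / 2.1236 = 0.3990
S_new/S_old = (A_new/A_old)^z = 0.57^0.3990 = exp(0.3990 × -0.5621) = 0.7991

79.9%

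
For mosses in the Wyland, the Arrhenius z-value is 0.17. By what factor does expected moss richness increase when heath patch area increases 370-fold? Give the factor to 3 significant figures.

S₂/S₁ = (A₂/A₁)^z = 370^0.17
ln(S₂/S₁) = 0.17 × ln 370 = 0.17 × 5.9135 = 1.0053
S₂/S₁ = e^1.0053 ≈ 2.733

2.73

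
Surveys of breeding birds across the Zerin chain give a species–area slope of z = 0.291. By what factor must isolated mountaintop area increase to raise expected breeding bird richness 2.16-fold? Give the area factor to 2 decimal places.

(A₂/A₁)^0.291 = 2.16, so A₂/A₁ = 2.16^(1/0.291) = 2.16^3.436
ln(A₂/A₁) = ln 2.16 / 0.291 = 0.7701 / 0.291 = 2.6464
A₂/A₁ = e^2.6464 ≈ 14.1

14.10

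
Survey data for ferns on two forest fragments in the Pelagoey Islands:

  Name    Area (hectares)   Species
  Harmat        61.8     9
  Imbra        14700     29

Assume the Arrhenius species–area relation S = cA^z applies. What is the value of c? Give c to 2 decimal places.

3.73

z = ln(S₂/S₁) / ln(A₂/A₁) = ln(29/9) / ln(14700/61.8) = 1.1701 / 5.4717 = 0.2138
c = S₁ / A₁^z = 9 / 61.8^0.2138 = 9 / 2.415 = 3.726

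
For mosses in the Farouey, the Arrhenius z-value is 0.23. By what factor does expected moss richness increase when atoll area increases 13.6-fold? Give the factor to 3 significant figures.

1.82

S₂/S₁ = (A₂/A₁)^z = 13.6^0.23
ln(S₂/S₁) = 0.23 × ln 13.6 = 0.23 × 2.6101 = 0.6003
S₂/S₁ = e^0.6003 ≈ 1.823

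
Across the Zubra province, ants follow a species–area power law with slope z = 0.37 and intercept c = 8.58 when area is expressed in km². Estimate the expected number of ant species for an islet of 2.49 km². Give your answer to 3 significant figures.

12.0

S = 8.58 × 2.49^0.37 = 8.58 × 1.402 ≈ 12.02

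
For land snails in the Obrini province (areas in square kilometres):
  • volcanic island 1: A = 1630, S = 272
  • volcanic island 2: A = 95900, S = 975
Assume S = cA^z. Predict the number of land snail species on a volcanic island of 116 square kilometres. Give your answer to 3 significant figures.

z = ln(975/272) / ln(95900/1630) = 1.2766 / 4.0747 = 0.3133
c = 272 / 1630^0.3133 = 272 / 10.15 = 26.8
S₃ = 26.8 × 116^0.3133 = 26.8 × 4.434 ≈ 118.8

119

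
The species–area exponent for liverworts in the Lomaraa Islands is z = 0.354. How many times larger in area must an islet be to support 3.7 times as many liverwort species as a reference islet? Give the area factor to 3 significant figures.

(A₂/A₁)^0.354 = 3.7, so A₂/A₁ = 3.7^(1/0.354) = 3.7^2.825
ln(A₂/A₁) = ln 3.7 / 0.354 = 1.3083 / 0.354 = 3.6959
A₂/A₁ = e^3.6959 ≈ 40.28

40.3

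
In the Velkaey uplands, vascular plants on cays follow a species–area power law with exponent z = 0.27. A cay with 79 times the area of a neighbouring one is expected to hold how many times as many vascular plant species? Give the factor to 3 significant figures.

3.25

S₂/S₁ = (A₂/A₁)^z = 79^0.27
ln(S₂/S₁) = 0.27 × ln 79 = 0.27 × 4.3694 = 1.1798
S₂/S₁ = e^1.1798 ≈ 3.254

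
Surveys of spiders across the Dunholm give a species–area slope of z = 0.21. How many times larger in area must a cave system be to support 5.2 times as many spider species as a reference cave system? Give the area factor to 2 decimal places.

(A₂/A₁)^0.21 = 5.2, so A₂/A₁ = 5.2^(1/0.21) = 5.2^4.762
ln(A₂/A₁) = ln 5.2 / 0.21 = 1.6487 / 0.21 = 7.8508
A₂/A₁ = e^7.8508 ≈ 2568

2567.67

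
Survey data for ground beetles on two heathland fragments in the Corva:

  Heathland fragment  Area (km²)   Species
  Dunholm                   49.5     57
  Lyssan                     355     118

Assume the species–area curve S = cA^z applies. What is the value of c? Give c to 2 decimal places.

13.49

z = ln(S₂/S₁) / ln(A₂/A₁) = ln(118/57) / ln(355/49.5) = 0.7276 / 1.9701 = 0.3693
c = S₁ / A₁^z = 57 / 49.5^0.3693 = 57 / 4.225 = 13.49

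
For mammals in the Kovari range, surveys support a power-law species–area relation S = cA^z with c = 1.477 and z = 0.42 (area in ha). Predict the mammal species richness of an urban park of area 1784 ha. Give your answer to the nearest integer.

S = 1.477 × 1784^0.42 = 1.477 × 23.21 ≈ 34.27

34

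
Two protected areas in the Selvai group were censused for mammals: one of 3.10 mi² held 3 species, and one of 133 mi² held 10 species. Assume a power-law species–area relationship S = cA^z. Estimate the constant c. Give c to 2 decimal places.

2.09

z = ln(S₂/S₁) / ln(A₂/A₁) = ln(10/3) / ln(133/3.1) = 1.2040 / 3.7589 = 0.3203
c = S₁ / A₁^z = 3 / 3.1^0.3203 = 3 / 1.437 = 2.088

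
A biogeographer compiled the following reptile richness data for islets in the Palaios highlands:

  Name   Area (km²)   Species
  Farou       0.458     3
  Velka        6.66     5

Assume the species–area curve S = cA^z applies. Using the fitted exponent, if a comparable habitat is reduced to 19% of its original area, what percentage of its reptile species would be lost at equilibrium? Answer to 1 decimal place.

z = ln(5/3) / ln(6.66/0.458) = 0.5108 / 2.6770 = 0.1908
S_new/S_old = (A_new/A_old)^z = 0.19^0.1908 = exp(0.1908 × -1.6607) = 0.7284
Fraction lost = 1 − 0.7284 = 0.2716

27.2%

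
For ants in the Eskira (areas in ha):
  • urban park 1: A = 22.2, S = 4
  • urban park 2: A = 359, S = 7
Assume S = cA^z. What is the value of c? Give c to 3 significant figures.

2.14

z = ln(S₂/S₁) / ln(A₂/A₁) = ln(7/4) / ln(359/22.2) = 0.5596 / 2.7832 = 0.2011
c = S₁ / A₁^z = 4 / 22.2^0.2011 = 4 / 1.865 = 2.145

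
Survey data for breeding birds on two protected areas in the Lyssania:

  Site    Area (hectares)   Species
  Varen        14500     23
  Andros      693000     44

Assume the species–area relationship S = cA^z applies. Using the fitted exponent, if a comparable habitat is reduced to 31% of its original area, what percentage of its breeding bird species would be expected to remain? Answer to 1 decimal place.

z = ln(44/23) / ln(693000/14500) = 0.6487 / 3.8669 = 0.1678
S_new/S_old = (A_new/A_old)^z = 0.31^0.1678 = exp(0.1678 × -1.1712) = 0.8216

82.2%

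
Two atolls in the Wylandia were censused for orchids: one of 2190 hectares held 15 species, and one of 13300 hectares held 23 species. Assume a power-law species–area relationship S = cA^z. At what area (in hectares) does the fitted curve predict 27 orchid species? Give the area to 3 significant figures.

z = ln(23/15) / ln(13300/2190) = 0.4274 / 1.8039 = 0.2370
c = 15 / 2190^0.2370 = 15 / 6.188 = 2.424
A = (27/2.424)^(1/0.2370) ⇒ ln A = ln(11.14)/0.2370 = 10.1722
A = e^10.1722 ≈ 26165 hectares

26200 hectares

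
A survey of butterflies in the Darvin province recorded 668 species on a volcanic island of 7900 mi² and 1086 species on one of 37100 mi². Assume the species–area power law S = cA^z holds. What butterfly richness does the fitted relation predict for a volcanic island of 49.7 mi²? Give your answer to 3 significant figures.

z = ln(1086/668) / ln(37100/7900) = 0.4860 / 1.5468 = 0.3142
c = 668 / 7900^0.3142 = 668 / 16.77 = 39.83
S₃ = 39.83 × 49.7^0.3142 = 39.83 × 3.412 ≈ 135.9

136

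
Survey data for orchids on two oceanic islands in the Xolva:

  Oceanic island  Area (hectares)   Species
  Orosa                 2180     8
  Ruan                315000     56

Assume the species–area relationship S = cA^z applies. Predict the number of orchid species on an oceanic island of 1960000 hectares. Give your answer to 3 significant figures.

z = ln(56/8) / ln(315000/2180) = 1.9459 / 4.9732 = 0.3913
c = 8 / 2180^0.3913 = 8 / 20.24 = 0.3952
S₃ = 0.3952 × 1960000^0.3913 = 0.3952 × 289.7 ≈ 114.5

115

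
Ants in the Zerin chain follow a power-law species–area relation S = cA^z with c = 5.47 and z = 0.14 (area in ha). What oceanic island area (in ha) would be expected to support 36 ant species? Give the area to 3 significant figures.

36 = 5.47 × A^0.14  ⇒  A^0.14 = 36/5.47 = 6.581
ln A = ln(6.581) / 0.14 = 1.8842 / 0.14 = 13.4589
A = e^13.4589 ≈ 700017 ha

700000 ha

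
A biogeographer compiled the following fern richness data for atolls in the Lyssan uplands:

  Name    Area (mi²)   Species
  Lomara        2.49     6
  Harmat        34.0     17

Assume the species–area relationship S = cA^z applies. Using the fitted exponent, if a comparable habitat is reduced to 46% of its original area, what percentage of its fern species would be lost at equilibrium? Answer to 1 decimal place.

26.6%

z = ln(17/6) / ln(34/2.49) = 1.0415 / 2.6141 = 0.3984
S_new/S_old = (A_new/A_old)^z = 0.46^0.3984 = exp(0.3984 × -0.7765) = 0.7339
Fraction lost = 1 − 0.7339 = 0.2661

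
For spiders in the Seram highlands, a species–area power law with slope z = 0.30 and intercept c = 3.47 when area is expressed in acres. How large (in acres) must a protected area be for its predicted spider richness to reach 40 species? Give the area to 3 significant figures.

3460 acres

40 = 3.47 × A^0.3  ⇒  A^0.3 = 40/3.47 = 11.53
ln A = ln(11.53) / 0.3 = 2.4447 / 0.3 = 8.1491
A = e^8.1491 ≈ 3460 acres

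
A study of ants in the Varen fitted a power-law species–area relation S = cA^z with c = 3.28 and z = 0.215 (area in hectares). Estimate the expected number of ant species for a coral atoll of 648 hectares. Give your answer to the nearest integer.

S = 3.28 × 648^0.215 = 3.28 × 4.022 ≈ 13.19

13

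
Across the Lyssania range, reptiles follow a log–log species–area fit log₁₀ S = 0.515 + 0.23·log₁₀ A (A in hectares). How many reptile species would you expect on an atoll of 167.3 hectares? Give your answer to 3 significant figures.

10.6

S = 3.273 × 167.3^0.23 = 3.273 × 3.246 ≈ 10.63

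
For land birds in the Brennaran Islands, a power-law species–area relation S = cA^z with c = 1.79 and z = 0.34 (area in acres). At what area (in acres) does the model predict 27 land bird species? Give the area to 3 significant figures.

27 = 1.79 × A^0.34  ⇒  A^0.34 = 27/1.79 = 15.08
ln A = ln(15.08) / 0.34 = 2.7136 / 0.34 = 7.9812
A = e^7.9812 ≈ 2926 acres

2930 acres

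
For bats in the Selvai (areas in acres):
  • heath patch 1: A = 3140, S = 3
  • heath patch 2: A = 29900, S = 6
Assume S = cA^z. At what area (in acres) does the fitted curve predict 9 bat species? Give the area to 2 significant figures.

z = ln(6/3) / ln(29900/3140) = 0.6931 / 2.2536 = 0.3076
c = 3 / 3140^0.3076 = 3 / 11.9 = 0.2521
A = (9/0.2521)^(1/0.3076) ⇒ ln A = ln(35.7)/0.3076 = 11.6239
A = e^11.6239 ≈ 111737 acres

110000 acres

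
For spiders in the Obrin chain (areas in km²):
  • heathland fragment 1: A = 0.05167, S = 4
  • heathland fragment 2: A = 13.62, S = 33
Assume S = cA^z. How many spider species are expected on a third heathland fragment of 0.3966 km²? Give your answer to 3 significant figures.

z = ln(33/4) / ln(13.62/0.05167) = 2.1102 / 5.5744 = 0.3786
c = 4 / 0.05167^0.3786 = 4 / 0.3258 = 12.28
S₃ = 12.28 × 0.3966^0.3786 = 12.28 × 0.7046 ≈ 8.652

8.65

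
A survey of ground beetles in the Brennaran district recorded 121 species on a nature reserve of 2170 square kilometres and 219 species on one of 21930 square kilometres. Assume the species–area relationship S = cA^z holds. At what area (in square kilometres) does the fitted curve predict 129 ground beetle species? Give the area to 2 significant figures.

2800 square kilometres

z = ln(219/121) / ln(21930/2170) = 0.5933 / 2.3131 = 0.2565
c = 121 / 2170^0.2565 = 121 / 7.174 = 16.87
A = (129/16.87)^(1/0.2565) ⇒ ln A = ln(7.648)/0.2565 = 7.9321
A = e^7.9321 ≈ 2785 square kilometres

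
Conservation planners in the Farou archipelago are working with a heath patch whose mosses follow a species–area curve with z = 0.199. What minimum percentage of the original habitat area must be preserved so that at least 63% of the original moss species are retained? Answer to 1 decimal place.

Need (A_new/A_old)^0.199 = 0.63, so A_new/A_old = 0.63^(1/0.199) = 0.63^5.025
ln(A_new/A_old) = ln 0.63 / 0.199 = -0.4620 / 0.199 = -2.3218
A_new/A_old = e^-2.3218 ≈ 0.0981

9.8%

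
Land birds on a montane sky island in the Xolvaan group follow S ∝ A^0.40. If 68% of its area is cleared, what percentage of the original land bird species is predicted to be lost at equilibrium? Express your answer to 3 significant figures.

S_new/S_old = (A_new/A_old)^z = 0.32^0.4
= exp(0.4 × ln 0.32) = exp(0.4 × -1.1394) = exp(-0.4558) ≈ 0.634
Fraction lost = 1 − 0.634 = 0.366

36.6%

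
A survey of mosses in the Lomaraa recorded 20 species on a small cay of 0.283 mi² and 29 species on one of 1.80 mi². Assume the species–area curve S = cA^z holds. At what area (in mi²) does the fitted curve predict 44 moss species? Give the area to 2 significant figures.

z = ln(29/20) / ln(1.8/0.283) = 0.3716 / 1.8501 = 0.2008
c = 20 / 0.283^0.2008 = 20 / 0.7761 = 25.77
A = (44/25.77)^(1/0.2008) ⇒ ln A = ln(1.707)/0.2008 = 2.6636
A = e^2.6636 ≈ 14.35 mi²

14 mi²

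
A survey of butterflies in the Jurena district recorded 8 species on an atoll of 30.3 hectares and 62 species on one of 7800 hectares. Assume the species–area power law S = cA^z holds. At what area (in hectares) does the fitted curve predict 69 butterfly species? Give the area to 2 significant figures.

z = ln(62/8) / ln(7800/30.3) = 2.0477 / 5.5507 = 0.3689
c = 8 / 30.3^0.3689 = 8 / 3.52 = 2.273
A = (69/2.273)^(1/0.3689) ⇒ ln A = ln(30.36)/0.3689 = 9.2519
A = e^9.2519 ≈ 10424 hectares

10000 hectares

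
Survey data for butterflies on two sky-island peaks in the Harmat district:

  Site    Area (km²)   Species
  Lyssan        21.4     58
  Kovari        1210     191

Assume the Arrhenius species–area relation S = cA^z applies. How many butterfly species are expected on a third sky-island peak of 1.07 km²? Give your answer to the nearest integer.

24

z = ln(191/58) / ln(1210/21.4) = 1.1918 / 4.0350 = 0.2954
c = 58 / 21.4^0.2954 = 58 / 2.472 = 23.47
S₃ = 23.47 × 1.07^0.2954 = 23.47 × 1.02 ≈ 23.94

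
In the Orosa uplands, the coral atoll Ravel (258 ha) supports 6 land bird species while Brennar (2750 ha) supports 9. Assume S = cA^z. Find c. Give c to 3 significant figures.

2.32

z = ln(S₂/S₁) / ln(A₂/A₁) = ln(9/6) / ln(2750/258) = 0.4055 / 2.3664 = 0.1713
c = S₁ / A₁^z = 6 / 258^0.1713 = 6 / 2.589 = 2.317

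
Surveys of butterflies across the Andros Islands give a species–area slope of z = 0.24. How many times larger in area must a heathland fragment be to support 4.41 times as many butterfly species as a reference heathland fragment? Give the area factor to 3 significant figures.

(A₂/A₁)^0.24 = 4.41, so A₂/A₁ = 4.41^(1/0.24) = 4.41^4.167
ln(A₂/A₁) = ln 4.41 / 0.24 = 1.4839 / 0.24 = 6.1828
A₂/A₁ = e^6.1828 ≈ 484.4

484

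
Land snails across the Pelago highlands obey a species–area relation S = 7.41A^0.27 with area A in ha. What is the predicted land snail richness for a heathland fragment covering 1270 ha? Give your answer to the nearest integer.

S = 7.41 × 1270^0.27 = 7.41 × 6.887 ≈ 51.03

51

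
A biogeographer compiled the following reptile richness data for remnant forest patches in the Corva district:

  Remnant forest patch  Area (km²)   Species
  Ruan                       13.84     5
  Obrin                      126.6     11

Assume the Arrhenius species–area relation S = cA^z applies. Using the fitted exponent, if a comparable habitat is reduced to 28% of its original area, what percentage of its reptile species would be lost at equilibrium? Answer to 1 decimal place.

36.5%

z = ln(11/5) / ln(126.6/13.84) = 0.7885 / 2.2135 = 0.3562
S_new/S_old = (A_new/A_old)^z = 0.28^0.3562 = exp(0.3562 × -1.2730) = 0.6354
Fraction lost = 1 − 0.6354 = 0.3646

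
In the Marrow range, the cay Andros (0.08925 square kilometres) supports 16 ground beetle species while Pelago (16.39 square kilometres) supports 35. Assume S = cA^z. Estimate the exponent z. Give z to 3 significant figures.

0.150

Taking logs: ln S = ln c + z ln A, so z = (ln S₂ − ln S₁)/(ln A₂ − ln A₁).
z = ln(35/16) / ln(16.39/0.08925) = ln(2.188) / ln(183.6) = 0.7828 / 5.2130 = 0.1502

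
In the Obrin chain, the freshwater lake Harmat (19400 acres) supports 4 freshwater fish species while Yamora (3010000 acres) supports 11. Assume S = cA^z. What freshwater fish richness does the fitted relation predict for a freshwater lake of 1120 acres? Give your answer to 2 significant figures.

z = ln(11/4) / ln(3010000/19400) = 1.0116 / 5.0444 = 0.2005
c = 4 / 19400^0.2005 = 4 / 7.242 = 0.5523
S₃ = 0.5523 × 1120^0.2005 = 0.5523 × 4.088 ≈ 2.258

2.3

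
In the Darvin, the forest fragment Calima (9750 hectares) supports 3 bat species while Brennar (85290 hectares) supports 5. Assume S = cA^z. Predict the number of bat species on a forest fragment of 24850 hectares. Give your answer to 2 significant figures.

3.7

z = ln(5/3) / ln(85290/9750) = 0.5108 / 2.1688 = 0.2355
c = 3 / 9750^0.2355 = 3 / 8.701 = 0.3448
S₃ = 0.3448 × 24850^0.2355 = 0.3448 × 10.85 ≈ 3.74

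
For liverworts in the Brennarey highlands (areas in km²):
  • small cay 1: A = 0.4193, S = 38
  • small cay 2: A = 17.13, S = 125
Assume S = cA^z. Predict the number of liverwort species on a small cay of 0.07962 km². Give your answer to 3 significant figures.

z = ln(125/38) / ln(17.13/0.4193) = 1.1907 / 3.7100 = 0.3210
c = 38 / 0.4193^0.3210 = 38 / 0.7566 = 50.23
S₃ = 50.23 × 0.07962^0.3210 = 50.23 × 0.4439 ≈ 22.3

22.3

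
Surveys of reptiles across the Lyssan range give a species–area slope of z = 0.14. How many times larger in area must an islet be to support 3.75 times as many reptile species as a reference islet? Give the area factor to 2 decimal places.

12595.73

(A₂/A₁)^0.14 = 3.75, so A₂/A₁ = 3.75^(1/0.14) = 3.75^7.143
ln(A₂/A₁) = ln 3.75 / 0.14 = 1.3218 / 0.14 = 9.4411
A₂/A₁ = e^9.4411 ≈ 12596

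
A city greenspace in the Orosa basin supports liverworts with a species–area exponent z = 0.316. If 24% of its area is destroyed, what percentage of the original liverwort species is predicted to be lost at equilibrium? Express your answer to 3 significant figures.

8.31%

S_new/S_old = (A_new/A_old)^z = 0.76^0.316
= exp(0.316 × ln 0.76) = exp(0.316 × -0.2744) = exp(-0.0867) ≈ 0.9169
Fraction lost = 1 − 0.9169 = 0.08307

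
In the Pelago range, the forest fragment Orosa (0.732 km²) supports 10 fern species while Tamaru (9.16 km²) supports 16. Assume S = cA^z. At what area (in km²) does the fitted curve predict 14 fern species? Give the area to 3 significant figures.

z = ln(16/10) / ln(9.16/0.732) = 0.4700 / 2.5268 = 0.1860
c = 10 / 0.732^0.1860 = 10 / 0.9436 = 10.6
A = (14/10.6)^(1/0.1860) ⇒ ln A = ln(1.321)/0.1860 = 1.4970
A = e^1.4970 ≈ 4.468 km²

4.47 km²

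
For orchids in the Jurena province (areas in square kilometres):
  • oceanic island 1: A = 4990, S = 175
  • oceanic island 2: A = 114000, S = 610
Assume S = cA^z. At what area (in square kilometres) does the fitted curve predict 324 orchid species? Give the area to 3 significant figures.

23400 square kilometres

z = ln(610/175) / ln(114000/4990) = 1.2487 / 3.1288 = 0.3991
c = 175 / 4990^0.3991 = 175 / 29.92 = 5.85
A = (324/5.85)^(1/0.3991) ⇒ ln A = ln(55.39)/0.3991 = 10.0586
A = e^10.0586 ≈ 23355 square kilometres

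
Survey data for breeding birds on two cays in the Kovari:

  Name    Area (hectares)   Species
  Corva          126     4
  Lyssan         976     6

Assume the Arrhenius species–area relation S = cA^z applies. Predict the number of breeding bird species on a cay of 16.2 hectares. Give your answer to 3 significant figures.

2.66

z = ln(6/4) / ln(976/126) = 0.4055 / 2.0472 = 0.1981
c = 4 / 126^0.1981 = 4 / 2.606 = 1.535
S₃ = 1.535 × 16.2^0.1981 = 1.535 × 1.736 ≈ 2.665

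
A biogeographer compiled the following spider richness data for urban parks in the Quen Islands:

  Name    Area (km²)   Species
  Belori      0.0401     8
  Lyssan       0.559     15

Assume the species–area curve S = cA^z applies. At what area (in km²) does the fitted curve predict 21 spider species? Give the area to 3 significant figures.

2.29 km²

z = ln(15/8) / ln(0.559/0.0401) = 0.6286 / 2.6348 = 0.2386
c = 8 / 0.0401^0.2386 = 8 / 0.4642 = 17.23
A = (21/17.23)^(1/0.2386) ⇒ ln A = ln(1.219)/0.2386 = 0.8287
A = e^0.8287 ≈ 2.29 km²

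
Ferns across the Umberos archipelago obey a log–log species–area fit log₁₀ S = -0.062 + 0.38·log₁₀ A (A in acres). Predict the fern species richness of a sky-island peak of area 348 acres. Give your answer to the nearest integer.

S = 0.867 × 348^0.38
ln S = ln 0.867 + 0.38 × ln 348 = -0.1428 + 0.38 × 5.8522 = 2.0811
S = e^2.0811 ≈ 8.013

8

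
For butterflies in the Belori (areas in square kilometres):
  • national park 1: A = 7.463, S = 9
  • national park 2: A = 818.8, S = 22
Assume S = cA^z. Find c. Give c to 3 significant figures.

z = ln(S₂/S₁) / ln(A₂/A₁) = ln(22/9) / ln(818.8/7.463) = 0.8938 / 4.6979 = 0.1903
c = S₁ / A₁^z = 9 / 7.463^0.1903 = 9 / 1.466 = 6.14

6.14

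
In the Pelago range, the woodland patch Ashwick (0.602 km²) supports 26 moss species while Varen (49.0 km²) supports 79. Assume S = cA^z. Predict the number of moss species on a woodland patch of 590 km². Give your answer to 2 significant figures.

150

z = ln(79/26) / ln(49/0.602) = 1.1114 / 4.3993 = 0.2526
c = 26 / 0.602^0.2526 = 26 / 0.8797 = 29.56
S₃ = 29.56 × 590^0.2526 = 29.56 × 5.012 ≈ 148.1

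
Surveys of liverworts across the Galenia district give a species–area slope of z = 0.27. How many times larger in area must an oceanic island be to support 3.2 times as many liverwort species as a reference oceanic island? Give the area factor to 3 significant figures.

74.3

(A₂/A₁)^0.27 = 3.2, so A₂/A₁ = 3.2^(1/0.27) = 3.2^3.704
ln(A₂/A₁) = ln 3.2 / 0.27 = 1.1632 / 0.27 = 4.3080
A₂/A₁ = e^4.3080 ≈ 74.29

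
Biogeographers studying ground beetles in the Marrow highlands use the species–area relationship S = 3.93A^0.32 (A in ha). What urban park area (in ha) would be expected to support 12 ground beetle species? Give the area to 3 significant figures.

32.7 ha

12 = 3.93 × A^0.32  ⇒  A^0.32 = 12/3.93 = 3.053
ln A = ln(3.053) / 0.32 = 1.1163 / 0.32 = 3.4883
A = e^3.4883 ≈ 32.73 ha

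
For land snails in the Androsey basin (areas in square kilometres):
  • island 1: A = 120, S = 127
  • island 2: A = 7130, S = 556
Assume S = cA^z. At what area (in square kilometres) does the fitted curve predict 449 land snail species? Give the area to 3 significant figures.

3950 square kilometres

z = ln(556/127) / ln(7130/120) = 1.4766 / 4.0846 = 0.3615
c = 127 / 120^0.3615 = 127 / 5.645 = 22.5
A = (449/22.5)^(1/0.3615) ⇒ ln A = ln(19.96)/0.3615 = 8.2808
A = e^8.2808 ≈ 3947 square kilometres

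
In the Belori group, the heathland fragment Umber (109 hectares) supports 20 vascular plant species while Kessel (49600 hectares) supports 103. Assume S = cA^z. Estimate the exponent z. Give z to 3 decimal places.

Taking logs: ln S = ln c + z ln A, so z = (ln S₂ − ln S₁)/(ln A₂ − ln A₁).
z = ln(103/20) / ln(49600/109) = ln(5.15) / ln(455) = 1.6390 / 6.1204 = 0.2678

0.268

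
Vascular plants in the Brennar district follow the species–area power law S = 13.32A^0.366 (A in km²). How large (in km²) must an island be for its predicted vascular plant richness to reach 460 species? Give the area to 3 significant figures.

460 = 13.32 × A^0.366  ⇒  A^0.366 = 460/13.32 = 34.53
ln A = ln(34.53) / 0.366 = 3.5420 / 0.366 = 9.6775
A = e^9.6775 ≈ 15954 km²

16000 km²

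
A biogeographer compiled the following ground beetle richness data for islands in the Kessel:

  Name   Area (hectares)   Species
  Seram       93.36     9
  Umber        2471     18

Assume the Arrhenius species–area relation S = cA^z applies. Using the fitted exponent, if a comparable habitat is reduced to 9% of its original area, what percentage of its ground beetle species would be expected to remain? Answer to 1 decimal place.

z = ln(18/9) / ln(2471/93.36) = 0.6931 / 3.2759 = 0.2116
S_new/S_old = (A_new/A_old)^z = 0.09^0.2116 = exp(0.2116 × -2.4079) = 0.6008

60.1%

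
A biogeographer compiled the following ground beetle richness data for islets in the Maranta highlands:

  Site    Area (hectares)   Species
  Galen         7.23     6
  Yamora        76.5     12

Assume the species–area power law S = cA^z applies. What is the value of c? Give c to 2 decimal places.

z = ln(S₂/S₁) / ln(A₂/A₁) = ln(12/6) / ln(76.5/7.23) = 0.6931 / 2.3591 = 0.2938
c = S₁ / A₁^z = 6 / 7.23^0.2938 = 6 / 1.788 = 3.355

3.36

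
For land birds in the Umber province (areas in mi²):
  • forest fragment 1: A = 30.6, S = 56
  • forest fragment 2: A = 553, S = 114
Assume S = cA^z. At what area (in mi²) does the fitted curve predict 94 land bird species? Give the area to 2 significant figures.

z = ln(114/56) / ln(553/30.6) = 0.7108 / 2.8944 = 0.2456
c = 56 / 30.6^0.2456 = 56 / 2.317 = 24.17
A = (94/24.17)^(1/0.2456) ⇒ ln A = ln(3.889)/0.2456 = 5.5299
A = e^5.5299 ≈ 252.1 mi²

250 mi²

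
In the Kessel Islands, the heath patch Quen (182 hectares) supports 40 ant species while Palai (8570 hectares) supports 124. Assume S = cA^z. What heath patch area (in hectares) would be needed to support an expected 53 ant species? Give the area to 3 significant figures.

474 hectares

z = ln(124/40) / ln(8570/182) = 1.1314 / 3.8520 = 0.2937
c = 40 / 182^0.2937 = 40 / 4.611 = 8.674
A = (53/8.674)^(1/0.2937) ⇒ ln A = ln(6.11)/0.2937 = 6.1621
A = e^6.1621 ≈ 474.4 hectares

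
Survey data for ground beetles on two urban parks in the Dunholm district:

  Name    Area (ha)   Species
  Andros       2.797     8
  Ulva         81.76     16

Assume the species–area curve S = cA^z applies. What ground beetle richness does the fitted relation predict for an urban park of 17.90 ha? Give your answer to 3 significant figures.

z = ln(16/8) / ln(81.76/2.797) = 0.6931 / 3.3752 = 0.2054
c = 8 / 2.797^0.2054 = 8 / 1.235 = 6.477
S₃ = 6.477 × 17.9^0.2054 = 6.477 × 1.808 ≈ 11.71

11.7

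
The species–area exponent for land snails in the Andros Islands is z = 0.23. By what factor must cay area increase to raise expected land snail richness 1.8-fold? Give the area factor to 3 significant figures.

(A₂/A₁)^0.23 = 1.8, so A₂/A₁ = 1.8^(1/0.23) = 1.8^4.348
ln(A₂/A₁) = ln 1.8 / 0.23 = 0.5878 / 0.23 = 2.5556
A₂/A₁ = e^2.5556 ≈ 12.88

12.9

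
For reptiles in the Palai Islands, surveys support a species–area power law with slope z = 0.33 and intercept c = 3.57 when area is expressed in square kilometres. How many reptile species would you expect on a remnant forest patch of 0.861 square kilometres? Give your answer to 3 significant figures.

S = 3.57 × 0.861^0.33 = 3.57 × 0.9518 ≈ 3.398

3.40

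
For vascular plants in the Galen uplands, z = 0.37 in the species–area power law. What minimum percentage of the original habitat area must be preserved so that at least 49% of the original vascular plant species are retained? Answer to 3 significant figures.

Need (A_new/A_old)^0.37 = 0.49, so A_new/A_old = 0.49^(1/0.37) = 0.49^2.703
ln(A_new/A_old) = ln 0.49 / 0.37 = -0.7133 / 0.37 = -1.9280
A_new/A_old = e^-1.9280 ≈ 0.1454

14.5%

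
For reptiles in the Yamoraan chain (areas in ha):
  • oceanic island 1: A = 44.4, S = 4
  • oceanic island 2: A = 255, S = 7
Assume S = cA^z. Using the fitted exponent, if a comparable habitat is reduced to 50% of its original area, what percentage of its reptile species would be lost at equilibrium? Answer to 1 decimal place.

z = ln(7/4) / ln(255/44.4) = 0.5596 / 1.7480 = 0.3201
S_new/S_old = (A_new/A_old)^z = 0.5^0.3201 = exp(0.3201 × -0.6931) = 0.801
Fraction lost = 1 − 0.801 = 0.199

19.9%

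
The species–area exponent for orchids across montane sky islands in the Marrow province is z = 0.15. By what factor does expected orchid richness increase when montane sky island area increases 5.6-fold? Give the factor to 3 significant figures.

1.29

S₂/S₁ = (A₂/A₁)^z = 5.6^0.15
ln(S₂/S₁) = 0.15 × ln 5.6 = 0.15 × 1.7228 = 0.2584
S₂/S₁ = e^0.2584 ≈ 1.295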